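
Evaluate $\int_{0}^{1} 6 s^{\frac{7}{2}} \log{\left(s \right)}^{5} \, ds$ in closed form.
$- \frac{5120}{59049}$

Start from the elementary integral
$$J(a) = \int_{0}^{1} 6 s^{a} \, ds = \frac{6}{a + 1}.$$

Differentiating under the integral sign brings down a factor of $\ln s$:
$$\frac{dJ}{da} = \int_{0}^{1} 6 s^{a} \log{\left(s \right)} \, ds = - \frac{6}{\left(a + 1\right)^{2}}.$$

Repeating $5$ times in total — each differentiation brings down another $\ln s$ — gives
$$\frac{d^{5}J}{da^{5}} = \int_{0}^{1} 6 s^{a} \log{\left(s \right)}^{5} \, ds = - \frac{720}{\left(a + 1\right)^{6}},$$
and the integrand here is exactly the target integrand, so $I = - \frac{720}{\left(a + 1\right)^{6}}$.

Setting $a = \frac{7}{2}$:
$$I = - \frac{5120}{59049}.$$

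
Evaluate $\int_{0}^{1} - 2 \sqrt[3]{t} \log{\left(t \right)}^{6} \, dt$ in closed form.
$- \frac{98415}{512}$

Consider the simpler parametrised integral
$$J(a) = \int_{0}^{1} - 2 t^{a} \, dt = - \frac{2}{a + 1}.$$

Differentiating under the integral sign brings down a factor of $\ln t$:
$$\frac{dJ}{da} = \int_{0}^{1} - 2 t^{a} \log{\left(t \right)} \, dt = \frac{2}{\left(a + 1\right)^{2}}.$$

Repeating $6$ times in total — each differentiation brings down another $\ln t$ — gives
$$\frac{d^{6}J}{da^{6}} = \int_{0}^{1} - 2 t^{a} \log{\left(t \right)}^{6} \, dt = - \frac{1440}{\left(a + 1\right)^{7}},$$
and the integrand here is exactly the target integrand, so $I = - \frac{1440}{\left(a + 1\right)^{7}}$.

Setting $a = \frac{1}{3}$:
$$I = - \frac{98415}{512}.$$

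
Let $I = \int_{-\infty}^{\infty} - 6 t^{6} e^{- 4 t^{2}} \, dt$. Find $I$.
$- \frac{45 \sqrt{\pi}}{512}$

Begin with the known integral
$$J(a) = \int_{-\infty}^{\infty} - 6 e^{- a t^{2}} \, dt = - \frac{6 \sqrt{\pi}}{\sqrt{a}}.$$

Differentiating under the integral sign brings down a factor of $(-t^2)$:
$$\frac{dJ}{da} = \int_{-\infty}^{\infty} 6 t^{2} e^{- a t^{2}} \, dt = \frac{3 \sqrt{\pi}}{a^{\frac{3}{2}}}.$$

Repeating $3$ times in total — each differentiation brings down another $(-t^2)$ — gives
$$\frac{d^{3}J}{da^{3}} = \int_{-\infty}^{\infty} 6 t^{6} e^{- a t^{2}} \, dt = \frac{45 \sqrt{\pi}}{4 a^{\frac{7}{2}}},$$
and the integrand here is $(-1)^{3}$ times the target integrand, so $I = (-1)^{3}\,\frac{d^{3}J}{da^{3}} = - \frac{45 \sqrt{\pi}}{4 a^{\frac{7}{2}}}$.

Setting $a = 4$:
$$I = - \frac{45 \sqrt{\pi}}{512}.$$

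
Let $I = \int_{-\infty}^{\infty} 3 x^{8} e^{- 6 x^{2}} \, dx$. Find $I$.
$\frac{35 \sqrt{6} \sqrt{\pi}}{13824}$

Begin with the known integral
$$J(a) = \int_{-\infty}^{\infty} 3 e^{- a x^{2}} \, dx = \frac{3 \sqrt{\pi}}{\sqrt{a}}.$$

Differentiating under the integral sign brings down a factor of $(-x^2)$:
$$\frac{dJ}{da} = \int_{-\infty}^{\infty} - 3 x^{2} e^{- a x^{2}} \, dx = - \frac{3 \sqrt{\pi}}{2 a^{\frac{3}{2}}}.$$

Repeating $4$ times in total — each differentiation brings down another $(-x^2)$ — gives
$$\frac{d^{4}J}{da^{4}} = \int_{-\infty}^{\infty} 3 x^{8} e^{- a x^{2}} \, dx = \frac{315 \sqrt{\pi}}{16 a^{\frac{9}{2}}},$$
and the integrand here is exactly the target integrand, so $I = \frac{315 \sqrt{\pi}}{16 a^{\frac{9}{2}}}$.

Setting $a = 6$:
$$I = \frac{35 \sqrt{6} \sqrt{\pi}}{13824}.$$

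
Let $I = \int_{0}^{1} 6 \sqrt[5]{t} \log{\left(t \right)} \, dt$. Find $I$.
$- \frac{25}{6}$

Begin with the known integral
$$J(a) = \int_{0}^{1} 6 t^{a} \, dt = \frac{6}{a + 1}.$$

Differentiating under the integral sign brings down a factor of $\ln t$:
$$\frac{dJ}{da} = \int_{0}^{1} 6 t^{a} \log{\left(t \right)} \, dt = - \frac{6}{\left(a + 1\right)^{2}}.$$

The integral on the left is $I$, so $I = - \frac{6}{\left(a + 1\right)^{2}}$.

Setting $a = \frac{1}{5}$:
$$I = - \frac{25}{6}.$$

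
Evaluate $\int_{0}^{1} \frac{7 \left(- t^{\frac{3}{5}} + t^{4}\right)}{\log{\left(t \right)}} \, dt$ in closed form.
$\log{\left(\frac{6103515625}{2097152} \right)}$

Introduce a parameter $a$ in the exponent: let $I(a) = \int_{0}^{1} \frac{7 \left(- t^{\frac{3}{5}} + t^{a}\right)}{\log{\left(t \right)}} \, dt$.

Since $\dfrac{\partial}{\partial a}\,t^{a} = t^{a} \ln t$, the $\ln t$ in the denominator cancels and
$$\frac{dI}{da} = \int_{0}^{1} 7 t^{a} \, dt = 7 \left[\frac{t^{a+1}}{a+1}\right]_0^1 = \frac{7}{a + 1}.$$

Integrating with respect to $a$ gives $I(a) = \log{\left(\frac{78125 \left(a + 1\right)^{7}}{2097152} \right)} + C$.

At $a = \frac{3}{5}$ the integrand is identically $0$, so $I(\frac{3}{5}) = 0$. The closed form gives $0$, hence $C = 0$.

Setting $a = 4$:
$$I = \log{\left(\frac{6103515625}{2097152} \right)}.$$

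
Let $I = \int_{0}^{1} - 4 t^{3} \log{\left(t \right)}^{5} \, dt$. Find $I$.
$\frac{15}{128}$

Consider the simpler parametrised integral
$$J(a) = \int_{0}^{1} - 4 t^{a} \, dt = - \frac{4}{a + 1}.$$

Differentiating under the integral sign brings down a factor of $\ln t$:
$$\frac{dJ}{da} = \int_{0}^{1} - 4 t^{a} \log{\left(t \right)} \, dt = \frac{4}{\left(a + 1\right)^{2}}.$$

Repeating $5$ times in total — each differentiation brings down another $\ln t$ — gives
$$\frac{d^{5}J}{da^{5}} = \int_{0}^{1} - 4 t^{a} \log{\left(t \right)}^{5} \, dt = \frac{480}{\left(a + 1\right)^{6}},$$
and the integrand here is exactly the target integrand, so $I = \frac{480}{\left(a + 1\right)^{6}}$.

Setting $a = 3$:
$$I = \frac{15}{128}.$$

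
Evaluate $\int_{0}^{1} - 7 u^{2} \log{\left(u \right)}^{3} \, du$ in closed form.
$\frac{14}{27}$

Begin with the known integral
$$J(a) = \int_{0}^{1} - 7 u^{a} \, du = - \frac{7}{a + 1}.$$

Differentiating under the integral sign brings down a factor of $\ln u$:
$$\frac{dJ}{da} = \int_{0}^{1} - 7 u^{a} \log{\left(u \right)} \, du = \frac{7}{\left(a + 1\right)^{2}}.$$

Repeating $3$ times in total — each differentiation brings down another $\ln u$ — gives
$$\frac{d^{3}J}{da^{3}} = \int_{0}^{1} - 7 u^{a} \log{\left(u \right)}^{3} \, du = \frac{42}{\left(a + 1\right)^{4}},$$
and the integrand here is exactly the target integrand, so $I = \frac{42}{\left(a + 1\right)^{4}}$.

Setting $a = 2$:
$$I = \frac{14}{27}.$$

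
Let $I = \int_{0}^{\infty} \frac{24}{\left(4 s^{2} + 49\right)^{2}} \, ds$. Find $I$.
$\frac{3 \pi}{343}$

Begin with the known result
$$J(a) = \int_{0}^{\infty} \frac{3}{2 \left(a^{2} + s^{2}\right)} \, ds = \frac{3 \pi}{4 a}.$$

Differentiating under the integral sign with respect to $a$,
$$\frac{dJ}{da} = \int_{0}^{\infty} - \frac{3 a}{\left(a^{2} + s^{2}\right)^{2}} \, ds = - \frac{3 \pi}{4 a^{2}},$$
so $\int_{0}^{\infty} \frac{3}{2 \left(a^{2} + s^{2}\right)^{2}} \, ds = \frac{3 \pi}{8 a^{3}}$.

Setting $a = \frac{7}{2}$:
$$I = \frac{3 \pi}{343}.$$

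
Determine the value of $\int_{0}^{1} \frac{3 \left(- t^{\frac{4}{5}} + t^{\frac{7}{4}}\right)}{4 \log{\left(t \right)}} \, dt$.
$\log{\left(\frac{55^{\frac{3}{4}} \sqrt{6}}{36} \right)}$

Consider the one-parameter family: let $I(a) = \int_{0}^{1} \frac{3 \left(t^{\frac{7}{4}} - t^{a}\right)}{4 \log{\left(t \right)}} \, dt$.

Since $\dfrac{\partial}{\partial a}\,t^{a} = t^{a} \ln t$, the $\ln t$ in the denominator cancels and
$$\frac{dI}{da} = \int_{0}^{1} - \frac{3}{4} t^{a} \, dt = - \frac{3}{4} \left[\frac{t^{a+1}}{a+1}\right]_0^1 = - \frac{3}{4 a + 4}.$$

Integrating with respect to $a$ gives $I(a) = - \frac{3 \log{\left(a + 1 \right)}}{4} - \frac{3 \log{\left(2 \right)}}{2} + \frac{3 \log{\left(11 \right)}}{4} + C$.

At $a = \frac{7}{4}$ the integrand is identically $0$, so $I(\frac{7}{4}) = 0$. The closed form gives $0$, hence $C = 0$.

Setting $a = \frac{4}{5}$:
$$I = \log{\left(\frac{55^{\frac{3}{4}} \sqrt{6}}{36} \right)}.$$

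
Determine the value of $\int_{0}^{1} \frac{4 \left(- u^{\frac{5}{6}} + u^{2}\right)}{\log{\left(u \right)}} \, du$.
$\log{\left(\frac{104976}{14641} \right)}$

Consider the one-parameter family: let $I(a) = \int_{0}^{1} \frac{4 \left(- u^{\frac{5}{6}} + u^{a}\right)}{\log{\left(u \right)}} \, du$.

Since $\dfrac{\partial}{\partial a}\,u^{a} = u^{a} \ln u$, the $\ln u$ in the denominator cancels and
$$\frac{dI}{da} = \int_{0}^{1} 4 u^{a} \, du = 4 \left[\frac{u^{a+1}}{a+1}\right]_0^1 = \frac{4}{a + 1}.$$

Integrating with respect to $a$ gives $I(a) = \log{\left(\frac{1296 \left(a + 1\right)^{4}}{14641} \right)} + C$.

At $a = \frac{5}{6}$ the integrand is identically $0$, so $I(\frac{5}{6}) = 0$. The closed form gives $0$, hence $C = 0$.

Setting $a = 2$:
$$I = \log{\left(\frac{104976}{14641} \right)}.$$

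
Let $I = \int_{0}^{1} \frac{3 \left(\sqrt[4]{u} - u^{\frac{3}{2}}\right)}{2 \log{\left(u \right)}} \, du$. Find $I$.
$- \frac{3 \log{\left(2 \right)}}{2}$

Introduce a parameter $a$ in the exponent: let $I(a) = \int_{0}^{1} \frac{3 \left(- u^{\frac{3}{2}} + u^{a}\right)}{2 \log{\left(u \right)}} \, du$.

Since $\dfrac{\partial}{\partial a}\,u^{a} = u^{a} \ln u$, the $\ln u$ in the denominator cancels and
$$\frac{dI}{da} = \int_{0}^{1} \frac{3}{2} u^{a} \, du = \frac{3}{2} \left[\frac{u^{a+1}}{a+1}\right]_0^1 = \frac{3}{2 \left(a + 1\right)}.$$

Integrating with respect to $a$ gives $I(a) = \log{\left(\frac{2 \sqrt{10} \left(a + 1\right)^{\frac{3}{2}}}{25} \right)} + C$.

At $a = \frac{3}{2}$ the integrand is identically $0$, so $I(\frac{3}{2}) = 0$. The closed form gives $0$, hence $C = 0$.

Setting $a = \frac{1}{4}$:
$$I = - \frac{3 \log{\left(2 \right)}}{2}.$$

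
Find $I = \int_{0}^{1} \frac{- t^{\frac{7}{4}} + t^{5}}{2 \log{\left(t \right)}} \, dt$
$\log{\left(\frac{2 \sqrt{66}}{11} \right)}$

Consider the one-parameter family: let $I(a) = \int_{0}^{1} \frac{- t^{\frac{7}{4}} + t^{a}}{2 \log{\left(t \right)}} \, dt$.

Since $\dfrac{\partial}{\partial a}\,t^{a} = t^{a} \ln t$, the $\ln t$ in the denominator cancels and
$$\frac{dI}{da} = \int_{0}^{1} \frac{1}{2} t^{a} \, dt = \frac{1}{2} \left[\frac{t^{a+1}}{a+1}\right]_0^1 = \frac{1}{2 \left(a + 1\right)}.$$

Integrating with respect to $a$ gives $I(a) = \frac{\log{\left(a + 1 \right)}}{2} - \frac{\log{\left(11 \right)}}{2} + \log{\left(2 \right)} + C$.

At $a = \frac{7}{4}$ the integrand is identically $0$, so $I(\frac{7}{4}) = 0$. The closed form gives $0$, hence $C = 0$.

Setting $a = 5$:
$$I = \log{\left(\frac{2 \sqrt{66}}{11} \right)}.$$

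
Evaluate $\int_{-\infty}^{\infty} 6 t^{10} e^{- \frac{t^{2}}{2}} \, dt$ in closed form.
$5670 \sqrt{2} \sqrt{\pi}$

Begin with the known integral
$$J(a) = \int_{-\infty}^{\infty} 6 e^{- a t^{2}} \, dt = \frac{6 \sqrt{\pi}}{\sqrt{a}}.$$

Differentiating under the integral sign brings down a factor of $(-t^2)$:
$$\frac{dJ}{da} = \int_{-\infty}^{\infty} - 6 t^{2} e^{- a t^{2}} \, dt = - \frac{3 \sqrt{\pi}}{a^{\frac{3}{2}}}.$$

Repeating $5$ times in total — each differentiation brings down another $(-t^2)$ — gives
$$\frac{d^{5}J}{da^{5}} = \int_{-\infty}^{\infty} - 6 t^{10} e^{- a t^{2}} \, dt = - \frac{2835 \sqrt{\pi}}{16 a^{\frac{11}{2}}},$$
and the integrand here is $(-1)^{5}$ times the target integrand, so $I = (-1)^{5}\,\frac{d^{5}J}{da^{5}} = \frac{2835 \sqrt{\pi}}{16 a^{\frac{11}{2}}}$.

Setting $a = \frac{1}{2}$:
$$I = 5670 \sqrt{2} \sqrt{\pi}.$$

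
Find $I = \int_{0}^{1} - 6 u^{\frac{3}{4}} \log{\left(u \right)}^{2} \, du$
$- \frac{768}{343}$

Begin with the known integral
$$J(a) = \int_{0}^{1} - 6 u^{a} \, du = - \frac{6}{a + 1}.$$

Differentiating under the integral sign brings down a factor of $\ln u$:
$$\frac{dJ}{da} = \int_{0}^{1} - 6 u^{a} \log{\left(u \right)} \, du = \frac{6}{\left(a + 1\right)^{2}}.$$

Repeating twice in total — each differentiation brings down another $\ln u$ — gives
$$\frac{d^{2}J}{da^{2}} = \int_{0}^{1} - 6 u^{a} \log{\left(u \right)}^{2} \, du = - \frac{12}{\left(a + 1\right)^{3}},$$
and the integrand here is exactly the target integrand, so $I = - \frac{12}{\left(a + 1\right)^{3}}$.

Setting $a = \frac{3}{4}$:
$$I = - \frac{768}{343}.$$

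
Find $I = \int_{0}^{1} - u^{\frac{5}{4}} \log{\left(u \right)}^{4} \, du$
$- \frac{8192}{19683}$

Begin with the known integral
$$J(a) = \int_{0}^{1} - u^{a} \, du = - \frac{1}{a + 1}.$$

Differentiating under the integral sign brings down a factor of $\ln u$:
$$\frac{dJ}{da} = \int_{0}^{1} - u^{a} \log{\left(u \right)} \, du = \frac{1}{\left(a + 1\right)^{2}}.$$

Repeating $4$ times in total — each differentiation brings down another $\ln u$ — gives
$$\frac{d^{4}J}{da^{4}} = \int_{0}^{1} - u^{a} \log{\left(u \right)}^{4} \, du = - \frac{24}{\left(a + 1\right)^{5}},$$
and the integrand here is exactly the target integrand, so $I = - \frac{24}{\left(a + 1\right)^{5}}$.

Setting $a = \frac{5}{4}$:
$$I = - \frac{8192}{19683}.$$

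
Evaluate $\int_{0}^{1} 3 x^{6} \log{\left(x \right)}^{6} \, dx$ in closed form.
$\frac{2160}{823543}$

Begin with the known integral
$$J(a) = \int_{0}^{1} 3 x^{a} \, dx = \frac{3}{a + 1}.$$

Differentiating under the integral sign brings down a factor of $\ln x$:
$$\frac{dJ}{da} = \int_{0}^{1} 3 x^{a} \log{\left(x \right)} \, dx = - \frac{3}{\left(a + 1\right)^{2}}.$$

Repeating $6$ times in total — each differentiation brings down another $\ln x$ — gives
$$\frac{d^{6}J}{da^{6}} = \int_{0}^{1} 3 x^{a} \log{\left(x \right)}^{6} \, dx = \frac{2160}{\left(a + 1\right)^{7}},$$
and the integrand here is exactly the target integrand, so $I = \frac{2160}{\left(a + 1\right)^{7}}$.

Setting $a = 6$:
$$I = \frac{2160}{823543}.$$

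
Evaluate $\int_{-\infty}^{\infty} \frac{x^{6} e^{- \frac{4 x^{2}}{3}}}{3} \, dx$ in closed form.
$\frac{135 \sqrt{3} \sqrt{\pi}}{1024}$

Start from the elementary integral
$$J(a) = \int_{-\infty}^{\infty} \frac{e^{- a x^{2}}}{3} \, dx = \frac{\sqrt{\pi}}{3 \sqrt{a}}.$$

Differentiating under the integral sign brings down a factor of $(-x^2)$:
$$\frac{dJ}{da} = \int_{-\infty}^{\infty} - \frac{x^{2} e^{- a x^{2}}}{3} \, dx = - \frac{\sqrt{\pi}}{6 a^{\frac{3}{2}}}.$$

Repeating $3$ times in total — each differentiation brings down another $(-x^2)$ — gives
$$\frac{d^{3}J}{da^{3}} = \int_{-\infty}^{\infty} - \frac{x^{6} e^{- a x^{2}}}{3} \, dx = - \frac{5 \sqrt{\pi}}{8 a^{\frac{7}{2}}},$$
and the integrand here is $(-1)^{3}$ times the target integrand, so $I = (-1)^{3}\,\frac{d^{3}J}{da^{3}} = \frac{5 \sqrt{\pi}}{8 a^{\frac{7}{2}}}$.

Setting $a = \frac{4}{3}$:
$$I = \frac{135 \sqrt{3} \sqrt{\pi}}{1024}.$$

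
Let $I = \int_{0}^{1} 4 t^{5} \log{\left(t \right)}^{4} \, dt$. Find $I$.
$\frac{1}{81}$

Consider the simpler parametrised integral
$$J(a) = \int_{0}^{1} 4 t^{a} \, dt = \frac{4}{a + 1}.$$

Differentiating under the integral sign brings down a factor of $\ln t$:
$$\frac{dJ}{da} = \int_{0}^{1} 4 t^{a} \log{\left(t \right)} \, dt = - \frac{4}{\left(a + 1\right)^{2}}.$$

Repeating $4$ times in total — each differentiation brings down another $\ln t$ — gives
$$\frac{d^{4}J}{da^{4}} = \int_{0}^{1} 4 t^{a} \log{\left(t \right)}^{4} \, dt = \frac{96}{\left(a + 1\right)^{5}},$$
and the integrand here is exactly the target integrand, so $I = \frac{96}{\left(a + 1\right)^{5}}$.

Setting $a = 5$:
$$I = \frac{1}{81}.$$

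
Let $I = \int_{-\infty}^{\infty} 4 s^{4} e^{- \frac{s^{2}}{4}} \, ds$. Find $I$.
$96 \sqrt{\pi}$

Begin with the known integral
$$J(a) = \int_{-\infty}^{\infty} 4 e^{- a s^{2}} \, ds = \frac{4 \sqrt{\pi}}{\sqrt{a}}.$$

Differentiating under the integral sign brings down a factor of $(-s^2)$:
$$\frac{dJ}{da} = \int_{-\infty}^{\infty} - 4 s^{2} e^{- a s^{2}} \, ds = - \frac{2 \sqrt{\pi}}{a^{\frac{3}{2}}}.$$

Repeating twice in total — each differentiation brings down another $(-s^2)$ — gives
$$\frac{d^{2}J}{da^{2}} = \int_{-\infty}^{\infty} 4 s^{4} e^{- a s^{2}} \, ds = \frac{3 \sqrt{\pi}}{a^{\frac{5}{2}}},$$
and the integrand here is exactly the target integrand, so $I = \frac{3 \sqrt{\pi}}{a^{\frac{5}{2}}}$.

Setting $a = \frac{1}{4}$:
$$I = 96 \sqrt{\pi}.$$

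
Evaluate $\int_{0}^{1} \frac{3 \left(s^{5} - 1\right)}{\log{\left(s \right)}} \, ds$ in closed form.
$\log{\left(216 \right)}$

Consider the one-parameter family: let $I(a) = \int_{0}^{1} \frac{3 \left(s^{a} - 1\right)}{\log{\left(s \right)}} \, ds$.

Since $\dfrac{\partial}{\partial a}\,s^{a} = s^{a} \ln s$, the $\ln s$ in the denominator cancels and
$$\frac{dI}{da} = \int_{0}^{1} 3 s^{a} \, ds = 3 \left[\frac{s^{a+1}}{a+1}\right]_0^1 = \frac{3}{a + 1}.$$

Integrating with respect to $a$ gives $I(a) = 3 \log{\left(a + 1 \right)} + C$.

At $a = 0$ the integrand is identically $0$, so $I(0) = 0$. The closed form gives $0$, hence $C = 0$.

Setting $a = 5$:
$$I = \log{\left(216 \right)}.$$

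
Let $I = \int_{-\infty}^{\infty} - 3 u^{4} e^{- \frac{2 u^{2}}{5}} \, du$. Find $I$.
$- \frac{225 \sqrt{10} \sqrt{\pi}}{32}$

Start from the elementary integral
$$J(a) = \int_{-\infty}^{\infty} - 3 e^{- a u^{2}} \, du = - \frac{3 \sqrt{\pi}}{\sqrt{a}}.$$

Differentiating under the integral sign brings down a factor of $(-u^2)$:
$$\frac{dJ}{da} = \int_{-\infty}^{\infty} 3 u^{2} e^{- a u^{2}} \, du = \frac{3 \sqrt{\pi}}{2 a^{\frac{3}{2}}}.$$

Repeating twice in total — each differentiation brings down another $(-u^2)$ — gives
$$\frac{d^{2}J}{da^{2}} = \int_{-\infty}^{\infty} - 3 u^{4} e^{- a u^{2}} \, du = - \frac{9 \sqrt{\pi}}{4 a^{\frac{5}{2}}},$$
and the integrand here is exactly the target integrand, so $I = - \frac{9 \sqrt{\pi}}{4 a^{\frac{5}{2}}}$.

Setting $a = \frac{2}{5}$:
$$I = - \frac{225 \sqrt{10} \sqrt{\pi}}{32}.$$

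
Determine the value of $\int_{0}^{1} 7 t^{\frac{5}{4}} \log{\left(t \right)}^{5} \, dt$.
$- \frac{1146880}{177147}$

Start from the elementary integral
$$J(a) = \int_{0}^{1} 7 t^{a} \, dt = \frac{7}{a + 1}.$$

Differentiating under the integral sign brings down a factor of $\ln t$:
$$\frac{dJ}{da} = \int_{0}^{1} 7 t^{a} \log{\left(t \right)} \, dt = - \frac{7}{\left(a + 1\right)^{2}}.$$

Repeating $5$ times in total — each differentiation brings down another $\ln t$ — gives
$$\frac{d^{5}J}{da^{5}} = \int_{0}^{1} 7 t^{a} \log{\left(t \right)}^{5} \, dt = - \frac{840}{\left(a + 1\right)^{6}},$$
and the integrand here is exactly the target integrand, so $I = - \frac{840}{\left(a + 1\right)^{6}}$.

Setting $a = \frac{5}{4}$:
$$I = - \frac{1146880}{177147}.$$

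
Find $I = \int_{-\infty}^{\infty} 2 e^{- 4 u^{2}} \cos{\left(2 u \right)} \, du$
$\frac{\sqrt{\pi}}{e^{\frac{1}{4}}}$

Let $b$ denote the cosine frequency and define $I(b) = \int_{-\infty}^{\infty} 2 e^{- 4 u^{2}} \cos{\left(b u \right)} \, du$.

Differentiating under the integral sign,
$$I'(b) = \int_{-\infty}^{\infty} - 2 u e^{- 4 u^{2}} \sin{\left(b u \right)} \, du.$$

Integrate $\int_{-\infty}^{\infty} u \sin(b u)\, e^{- 4 u^{2}}\, du$ by parts with $w = \sin(b u)$ and $dv = u\, e^{- 4 u^{2}}\, du$, giving $v = - \frac{e^{- 4 u^{2}}}{8}$. The boundary term vanishes and
$$\int_{-\infty}^{\infty} u \sin(b u)\, e^{- 4 u^{2}}\, du = \frac{b}{8} \int_{-\infty}^{\infty} \cos(b u)\, e^{- 4 u^{2}}\, du,$$
so $I'(b) = - \frac{b}{8}\, I(b)$.

This is a separable first-order ODE; solving with the initial condition $I(0) = \int_{-\infty}^{\infty} 2 e^{- 4 u^{2}}\,du = \sqrt{\pi}$ gives
$$I(b) = \sqrt{\pi} e^{- \frac{b^{2}}{16}}.$$

Setting $b = 2$:
$$I = \frac{\sqrt{\pi}}{e^{\frac{1}{4}}}.$$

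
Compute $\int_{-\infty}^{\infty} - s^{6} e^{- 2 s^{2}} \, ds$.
$- \frac{15 \sqrt{2} \sqrt{\pi}}{128}$

Start from the elementary integral
$$J(a) = \int_{-\infty}^{\infty} - e^{- a s^{2}} \, ds = - \frac{\sqrt{\pi}}{\sqrt{a}}.$$

Differentiating under the integral sign brings down a factor of $(-s^2)$:
$$\frac{dJ}{da} = \int_{-\infty}^{\infty} s^{2} e^{- a s^{2}} \, ds = \frac{\sqrt{\pi}}{2 a^{\frac{3}{2}}}.$$

Repeating $3$ times in total — each differentiation brings down another $(-s^2)$ — gives
$$\frac{d^{3}J}{da^{3}} = \int_{-\infty}^{\infty} s^{6} e^{- a s^{2}} \, ds = \frac{15 \sqrt{\pi}}{8 a^{\frac{7}{2}}},$$
and the integrand here is $(-1)^{3}$ times the target integrand, so $I = (-1)^{3}\,\frac{d^{3}J}{da^{3}} = - \frac{15 \sqrt{\pi}}{8 a^{\frac{7}{2}}}$.

Setting $a = 2$:
$$I = - \frac{15 \sqrt{2} \sqrt{\pi}}{128}.$$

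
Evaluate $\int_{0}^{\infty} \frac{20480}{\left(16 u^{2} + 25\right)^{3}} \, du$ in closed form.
$\frac{192 \pi}{625}$

Start from the standard arctangent integral
$$J(a) = \int_{0}^{\infty} \frac{5}{a^{2} + u^{2}} \, du = \frac{5 \pi}{2 a}.$$

Differentiating under the integral sign with respect to $a$,
$$\frac{dJ}{da} = \int_{0}^{\infty} - \frac{10 a}{\left(a^{2} + u^{2}\right)^{2}} \, du = - \frac{5 \pi}{2 a^{2}},$$
so $\int_{0}^{\infty} \frac{5}{\left(a^{2} + u^{2}\right)^{2}} \, du = \frac{5 \pi}{4 a^{3}}$.

Repeating — each differentiation of $1/(u^2+a^2)^j$ produces $-2ja/(u^2+a^2)^{j+1}$ — and dividing through by $-2ja$ at each step yields, after $2$ differentiations in total,
$$\int_{0}^{\infty} \frac{5}{\left(a^{2} + u^{2}\right)^{3}} \, du = \frac{15 \pi}{16 a^{5}}.$$

Setting $a = \frac{5}{4}$:
$$I = \frac{192 \pi}{625}.$$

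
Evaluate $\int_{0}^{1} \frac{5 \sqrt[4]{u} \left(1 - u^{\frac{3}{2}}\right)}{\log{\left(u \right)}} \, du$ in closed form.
$- \log{\left(\frac{161051}{3125} \right)}$

Replace the exponent $\frac{7}{4}$ by a parameter $a$: let $I(a) = \int_{0}^{1} \frac{5 \left(\sqrt[4]{u} - u^{a}\right)}{\log{\left(u \right)}} \, du$.

Since $\dfrac{\partial}{\partial a}\,u^{a} = u^{a} \ln u$, the $\ln u$ in the denominator cancels and
$$\frac{dI}{da} = \int_{0}^{1} -5 u^{a} \, du = -5 \left[\frac{u^{a+1}}{a+1}\right]_0^1 = - \frac{5}{a + 1}.$$

Integrating with respect to $a$ gives $I(a) = - \log{\left(\frac{1024 \left(a + 1\right)^{5}}{3125} \right)} + C$.

At $a = \frac{1}{4}$ the integrand is identically $0$, so $I(\frac{1}{4}) = 0$. The closed form gives $0$, hence $C = 0$.

Setting $a = \frac{7}{4}$:
$$I = - \log{\left(\frac{161051}{3125} \right)}.$$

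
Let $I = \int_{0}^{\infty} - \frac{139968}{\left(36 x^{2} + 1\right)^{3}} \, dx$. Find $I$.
$- 4374 \pi$

Start from the standard arctangent integral
$$J(a) = \int_{0}^{\infty} - \frac{3}{a^{2} + x^{2}} \, dx = - \frac{3 \pi}{2 a}.$$

Differentiating under the integral sign with respect to $a$,
$$\frac{dJ}{da} = \int_{0}^{\infty} \frac{6 a}{\left(a^{2} + x^{2}\right)^{2}} \, dx = \frac{3 \pi}{2 a^{2}},$$
so $\int_{0}^{\infty} - \frac{3}{\left(a^{2} + x^{2}\right)^{2}} \, dx = - \frac{3 \pi}{4 a^{3}}$.

Repeating — each differentiation of $1/(x^2+a^2)^j$ produces $-2ja/(x^2+a^2)^{j+1}$ — and dividing through by $-2ja$ at each step yields, after $2$ differentiations in total,
$$\int_{0}^{\infty} - \frac{3}{\left(a^{2} + x^{2}\right)^{3}} \, dx = - \frac{9 \pi}{16 a^{5}}.$$

Setting $a = \frac{1}{6}$:
$$I = - 4374 \pi.$$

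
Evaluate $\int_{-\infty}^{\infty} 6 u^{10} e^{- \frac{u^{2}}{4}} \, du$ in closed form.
$362880 \sqrt{\pi}$

Consider the simpler parametrised integral
$$J(a) = \int_{-\infty}^{\infty} 6 e^{- a u^{2}} \, du = \frac{6 \sqrt{\pi}}{\sqrt{a}}.$$

Differentiating under the integral sign brings down a factor of $(-u^2)$:
$$\frac{dJ}{da} = \int_{-\infty}^{\infty} - 6 u^{2} e^{- a u^{2}} \, du = - \frac{3 \sqrt{\pi}}{a^{\frac{3}{2}}}.$$

Repeating $5$ times in total — each differentiation brings down another $(-u^2)$ — gives
$$\frac{d^{5}J}{da^{5}} = \int_{-\infty}^{\infty} - 6 u^{10} e^{- a u^{2}} \, du = - \frac{2835 \sqrt{\pi}}{16 a^{\frac{11}{2}}},$$
and the integrand here is $(-1)^{5}$ times the target integrand, so $I = (-1)^{5}\,\frac{d^{5}J}{da^{5}} = \frac{2835 \sqrt{\pi}}{16 a^{\frac{11}{2}}}$.

Setting $a = \frac{1}{4}$:
$$I = 362880 \sqrt{\pi}.$$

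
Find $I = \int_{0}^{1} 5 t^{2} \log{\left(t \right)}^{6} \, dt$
$\frac{400}{243}$

Start from the elementary integral
$$J(a) = \int_{0}^{1} 5 t^{a} \, dt = \frac{5}{a + 1}.$$

Differentiating under the integral sign brings down a factor of $\ln t$:
$$\frac{dJ}{da} = \int_{0}^{1} 5 t^{a} \log{\left(t \right)} \, dt = - \frac{5}{\left(a + 1\right)^{2}}.$$

Repeating $6$ times in total — each differentiation brings down another $\ln t$ — gives
$$\frac{d^{6}J}{da^{6}} = \int_{0}^{1} 5 t^{a} \log{\left(t \right)}^{6} \, dt = \frac{3600}{\left(a + 1\right)^{7}},$$
and the integrand here is exactly the target integrand, so $I = \frac{3600}{\left(a + 1\right)^{7}}$.

Setting $a = 2$:
$$I = \frac{400}{243}.$$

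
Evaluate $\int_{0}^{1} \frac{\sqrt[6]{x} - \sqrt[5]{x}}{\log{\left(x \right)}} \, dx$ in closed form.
$- \log{\left(\frac{36}{35} \right)}$

Replace the exponent $\frac{1}{5}$ by a parameter $a$: let $I(a) = \int_{0}^{1} \frac{\sqrt[6]{x} - x^{a}}{\log{\left(x \right)}} \, dx$.

Since $\dfrac{\partial}{\partial a}\,x^{a} = x^{a} \ln x$, the $\ln x$ in the denominator cancels and
$$\frac{dI}{da} = \int_{0}^{1} -1 x^{a} \, dx = -1 \left[\frac{x^{a+1}}{a+1}\right]_0^1 = - \frac{1}{a + 1}.$$

Integrating with respect to $a$ gives $I(a) = - \log{\left(\frac{6 a}{7} + \frac{6}{7} \right)} + C$.

At $a = \frac{1}{6}$ the integrand is identically $0$, so $I(\frac{1}{6}) = 0$. The closed form gives $0$, hence $C = 0$.

Setting $a = \frac{1}{5}$:
$$I = - \log{\left(\frac{36}{35} \right)}.$$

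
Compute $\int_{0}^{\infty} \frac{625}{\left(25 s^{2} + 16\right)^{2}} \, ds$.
$\frac{125 \pi}{256}$

Start from the standard arctangent integral
$$J(a) = \int_{0}^{\infty} \frac{1}{a^{2} + s^{2}} \, ds = \frac{\pi}{2 a}.$$

Differentiating under the integral sign with respect to $a$,
$$\frac{dJ}{da} = \int_{0}^{\infty} - \frac{2 a}{\left(a^{2} + s^{2}\right)^{2}} \, ds = - \frac{\pi}{2 a^{2}},$$
so $\int_{0}^{\infty} \frac{1}{\left(a^{2} + s^{2}\right)^{2}} \, ds = \frac{\pi}{4 a^{3}}$.

Setting $a = \frac{4}{5}$:
$$I = \frac{125 \pi}{256}.$$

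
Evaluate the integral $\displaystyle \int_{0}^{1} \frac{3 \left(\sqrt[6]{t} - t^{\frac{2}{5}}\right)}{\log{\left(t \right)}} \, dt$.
$\log{\left(\frac{125}{216} \right)}$

Introduce a parameter $a$ in the exponent: let $I(a) = \int_{0}^{1} \frac{3 \left(- t^{\frac{2}{5}} + t^{a}\right)}{\log{\left(t \right)}} \, dt$.

Since $\dfrac{\partial}{\partial a}\,t^{a} = t^{a} \ln t$, the $\ln t$ in the denominator cancels and
$$\frac{dI}{da} = \int_{0}^{1} 3 t^{a} \, dt = 3 \left[\frac{t^{a+1}}{a+1}\right]_0^1 = \frac{3}{a + 1}.$$

Integrating with respect to $a$ gives $I(a) = \log{\left(\frac{125 \left(a + 1\right)^{3}}{343} \right)} + C$.

At $a = \frac{2}{5}$ the integrand is identically $0$, so $I(\frac{2}{5}) = 0$. The closed form gives $0$, hence $C = 0$.

Setting $a = \frac{1}{6}$:
$$I = \log{\left(\frac{125}{216} \right)}.$$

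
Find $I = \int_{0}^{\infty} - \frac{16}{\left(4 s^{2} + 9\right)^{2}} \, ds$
$- \frac{2 \pi}{27}$

Begin with the known result
$$J(a) = \int_{0}^{\infty} - \frac{1}{a^{2} + s^{2}} \, ds = - \frac{\pi}{2 a}.$$

Differentiating under the integral sign with respect to $a$,
$$\frac{dJ}{da} = \int_{0}^{\infty} \frac{2 a}{\left(a^{2} + s^{2}\right)^{2}} \, ds = \frac{\pi}{2 a^{2}},$$
so $\int_{0}^{\infty} - \frac{1}{\left(a^{2} + s^{2}\right)^{2}} \, ds = - \frac{\pi}{4 a^{3}}$.

Setting $a = \frac{3}{2}$:
$$I = - \frac{2 \pi}{27}.$$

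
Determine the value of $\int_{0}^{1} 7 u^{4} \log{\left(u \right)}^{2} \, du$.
$\frac{14}{125}$

Start from the elementary integral
$$J(a) = \int_{0}^{1} 7 u^{a} \, du = \frac{7}{a + 1}.$$

Differentiating under the integral sign brings down a factor of $\ln u$:
$$\frac{dJ}{da} = \int_{0}^{1} 7 u^{a} \log{\left(u \right)} \, du = - \frac{7}{\left(a + 1\right)^{2}}.$$

Repeating twice in total — each differentiation brings down another $\ln u$ — gives
$$\frac{d^{2}J}{da^{2}} = \int_{0}^{1} 7 u^{a} \log{\left(u \right)}^{2} \, du = \frac{14}{\left(a + 1\right)^{3}},$$
and the integrand here is exactly the target integrand, so $I = \frac{14}{\left(a + 1\right)^{3}}$.

Setting $a = 4$:
$$I = \frac{14}{125}.$$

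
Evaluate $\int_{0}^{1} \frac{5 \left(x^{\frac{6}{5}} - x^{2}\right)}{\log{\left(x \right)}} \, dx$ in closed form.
$- \log{\left(\frac{759375}{161051} \right)}$

Replace the exponent $2$ by a parameter $a$: let $I(a) = \int_{0}^{1} \frac{5 \left(x^{\frac{6}{5}} - x^{a}\right)}{\log{\left(x \right)}} \, dx$.

Since $\dfrac{\partial}{\partial a}\,x^{a} = x^{a} \ln x$, the $\ln x$ in the denominator cancels and
$$\frac{dI}{da} = \int_{0}^{1} -5 x^{a} \, dx = -5 \left[\frac{x^{a+1}}{a+1}\right]_0^1 = - \frac{5}{a + 1}.$$

Integrating with respect to $a$ gives $I(a) = - \log{\left(\frac{3125 \left(a + 1\right)^{5}}{161051} \right)} + C$.

At $a = \frac{6}{5}$ the integrand is identically $0$, so $I(\frac{6}{5}) = 0$. The closed form gives $0$, hence $C = 0$.

Setting $a = 2$:
$$I = - \log{\left(\frac{759375}{161051} \right)}.$$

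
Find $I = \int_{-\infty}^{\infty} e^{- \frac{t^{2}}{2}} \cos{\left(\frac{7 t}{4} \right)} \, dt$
$\frac{\sqrt{2} \sqrt{\pi}}{e^{\frac{49}{32}}}$

Define $I(b) = \int_{-\infty}^{\infty} e^{- \frac{t^{2}}{2}} \cos{\left(b t \right)} \, dt$.

Differentiating under the integral sign,
$$I'(b) = \int_{-\infty}^{\infty} - t e^{- \frac{t^{2}}{2}} \sin{\left(b t \right)} \, dt.$$

Integrate $\int_{-\infty}^{\infty} t \sin(b t)\, e^{- \frac{t^{2}}{2}}\, dt$ by parts with $u = \sin(b t)$ and $dv = t\, e^{- \frac{t^{2}}{2}}\, dt$, giving $v = - e^{- \frac{t^{2}}{2}}$. The boundary term vanishes and
$$\int_{-\infty}^{\infty} t \sin(b t)\, e^{- \frac{t^{2}}{2}}\, dt = b \int_{-\infty}^{\infty} \cos(b t)\, e^{- \frac{t^{2}}{2}}\, dt,$$
so $I'(b) = - b\, I(b)$.

This is a separable first-order ODE; solving with the initial condition $I(0) = \int_{-\infty}^{\infty} e^{- \frac{t^{2}}{2}}\,dt = \sqrt{2} \sqrt{\pi}$ gives
$$I(b) = \sqrt{2} \sqrt{\pi} e^{- \frac{b^{2}}{2}}.$$

Setting $b = \frac{7}{4}$:
$$I = \frac{\sqrt{2} \sqrt{\pi}}{e^{\frac{49}{32}}}.$$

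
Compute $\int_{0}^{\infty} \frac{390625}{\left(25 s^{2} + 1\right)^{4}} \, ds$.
$\frac{390625 \pi}{32}$

Recall the elementary integral
$$J(a) = \int_{0}^{\infty} \frac{1}{a^{2} + s^{2}} \, ds = \frac{\pi}{2 a}.$$

Differentiating under the integral sign with respect to $a$,
$$\frac{dJ}{da} = \int_{0}^{\infty} - \frac{2 a}{\left(a^{2} + s^{2}\right)^{2}} \, ds = - \frac{\pi}{2 a^{2}},$$
so $\int_{0}^{\infty} \frac{1}{\left(a^{2} + s^{2}\right)^{2}} \, ds = \frac{\pi}{4 a^{3}}$.

Repeating — each differentiation of $1/(s^2+a^2)^j$ produces $-2ja/(s^2+a^2)^{j+1}$ — and dividing through by $-2ja$ at each step yields, after $3$ differentiations in total,
$$\int_{0}^{\infty} \frac{1}{\left(a^{2} + s^{2}\right)^{4}} \, ds = \frac{5 \pi}{32 a^{7}}.$$

Setting $a = \frac{1}{5}$:
$$I = \frac{390625 \pi}{32}.$$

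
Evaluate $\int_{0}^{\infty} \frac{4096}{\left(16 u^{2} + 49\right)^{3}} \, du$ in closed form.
$\frac{192 \pi}{16807}$

Begin with the known result
$$J(a) = \int_{0}^{\infty} \frac{1}{a^{2} + u^{2}} \, du = \frac{\pi}{2 a}.$$

Differentiating under the integral sign with respect to $a$,
$$\frac{dJ}{da} = \int_{0}^{\infty} - \frac{2 a}{\left(a^{2} + u^{2}\right)^{2}} \, du = - \frac{\pi}{2 a^{2}},$$
so $\int_{0}^{\infty} \frac{1}{\left(a^{2} + u^{2}\right)^{2}} \, du = \frac{\pi}{4 a^{3}}$.

Repeating — each differentiation of $1/(u^2+a^2)^j$ produces $-2ja/(u^2+a^2)^{j+1}$ — and dividing through by $-2ja$ at each step yields, after $2$ differentiations in total,
$$\int_{0}^{\infty} \frac{1}{\left(a^{2} + u^{2}\right)^{3}} \, du = \frac{3 \pi}{16 a^{5}}.$$

Setting $a = \frac{7}{4}$:
$$I = \frac{192 \pi}{16807}.$$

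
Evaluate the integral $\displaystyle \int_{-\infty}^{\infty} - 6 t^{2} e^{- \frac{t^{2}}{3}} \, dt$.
$- 9 \sqrt{3} \sqrt{\pi}$

Begin with the known integral
$$J(a) = \int_{-\infty}^{\infty} - 6 e^{- a t^{2}} \, dt = - \frac{6 \sqrt{\pi}}{\sqrt{a}}.$$

Differentiating under the integral sign brings down a factor of $(-t^2)$:
$$\frac{dJ}{da} = \int_{-\infty}^{\infty} 6 t^{2} e^{- a t^{2}} \, dt = \frac{3 \sqrt{\pi}}{a^{\frac{3}{2}}}.$$

The integral on the left is $-I$, so $I = - \frac{3 \sqrt{\pi}}{a^{\frac{3}{2}}}$.

Setting $a = \frac{1}{3}$:
$$I = - 9 \sqrt{3} \sqrt{\pi}.$$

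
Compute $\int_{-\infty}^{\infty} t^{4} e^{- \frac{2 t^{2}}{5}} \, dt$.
$\frac{75 \sqrt{10} \sqrt{\pi}}{32}$

Begin with the known integral
$$J(a) = \int_{-\infty}^{\infty} e^{- a t^{2}} \, dt = \frac{\sqrt{\pi}}{\sqrt{a}}.$$

Differentiating under the integral sign brings down a factor of $(-t^2)$:
$$\frac{dJ}{da} = \int_{-\infty}^{\infty} - t^{2} e^{- a t^{2}} \, dt = - \frac{\sqrt{\pi}}{2 a^{\frac{3}{2}}}.$$

Repeating twice in total — each differentiation brings down another $(-t^2)$ — gives
$$\frac{d^{2}J}{da^{2}} = \int_{-\infty}^{\infty} t^{4} e^{- a t^{2}} \, dt = \frac{3 \sqrt{\pi}}{4 a^{\frac{5}{2}}},$$
and the integrand here is exactly the target integrand, so $I = \frac{3 \sqrt{\pi}}{4 a^{\frac{5}{2}}}$.

Setting $a = \frac{2}{5}$:
$$I = \frac{75 \sqrt{10} \sqrt{\pi}}{32}.$$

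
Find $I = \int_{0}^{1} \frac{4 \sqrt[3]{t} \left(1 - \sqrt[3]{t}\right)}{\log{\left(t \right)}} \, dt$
$- \log{\left(\frac{625}{256} \right)}$

Consider the one-parameter family: let $I(a) = \int_{0}^{1} \frac{4 \left(\sqrt[3]{t} - t^{a}\right)}{\log{\left(t \right)}} \, dt$.

Since $\dfrac{\partial}{\partial a}\,t^{a} = t^{a} \ln t$, the $\ln t$ in the denominator cancels and
$$\frac{dI}{da} = \int_{0}^{1} -4 t^{a} \, dt = -4 \left[\frac{t^{a+1}}{a+1}\right]_0^1 = - \frac{4}{a + 1}.$$

Integrating with respect to $a$ gives $I(a) = - \log{\left(\frac{81 \left(a + 1\right)^{4}}{256} \right)} + C$.

At $a = \frac{1}{3}$ the integrand is identically $0$, so $I(\frac{1}{3}) = 0$. The closed form gives $0$, hence $C = 0$.

Setting $a = \frac{2}{3}$:
$$I = - \log{\left(\frac{625}{256} \right)}.$$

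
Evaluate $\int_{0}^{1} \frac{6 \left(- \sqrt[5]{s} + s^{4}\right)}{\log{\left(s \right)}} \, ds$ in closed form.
$\log{\left(\frac{244140625}{46656} \right)}$

Introduce a parameter $a$ in the exponent: let $I(a) = \int_{0}^{1} \frac{6 \left(- \sqrt[5]{s} + s^{a}\right)}{\log{\left(s \right)}} \, ds$.

Since $\dfrac{\partial}{\partial a}\,s^{a} = s^{a} \ln s$, the $\ln s$ in the denominator cancels and
$$\frac{dI}{da} = \int_{0}^{1} 6 s^{a} \, ds = 6 \left[\frac{s^{a+1}}{a+1}\right]_0^1 = \frac{6}{a + 1}.$$

Integrating with respect to $a$ gives $I(a) = \log{\left(\frac{15625 \left(a + 1\right)^{6}}{46656} \right)} + C$.

At $a = \frac{1}{5}$ the integrand is identically $0$, so $I(\frac{1}{5}) = 0$. The closed form gives $0$, hence $C = 0$.

Setting $a = 4$:
$$I = \log{\left(\frac{244140625}{46656} \right)}.$$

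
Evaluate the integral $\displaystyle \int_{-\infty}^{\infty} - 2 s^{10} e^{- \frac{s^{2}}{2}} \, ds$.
$- 1890 \sqrt{2} \sqrt{\pi}$

Start from the elementary integral
$$J(a) = \int_{-\infty}^{\infty} - 2 e^{- a s^{2}} \, ds = - \frac{2 \sqrt{\pi}}{\sqrt{a}}.$$

Differentiating under the integral sign brings down a factor of $(-s^2)$:
$$\frac{dJ}{da} = \int_{-\infty}^{\infty} 2 s^{2} e^{- a s^{2}} \, ds = \frac{\sqrt{\pi}}{a^{\frac{3}{2}}}.$$

Repeating $5$ times in total — each differentiation brings down another $(-s^2)$ — gives
$$\frac{d^{5}J}{da^{5}} = \int_{-\infty}^{\infty} 2 s^{10} e^{- a s^{2}} \, ds = \frac{945 \sqrt{\pi}}{16 a^{\frac{11}{2}}},$$
and the integrand here is $(-1)^{5}$ times the target integrand, so $I = (-1)^{5}\,\frac{d^{5}J}{da^{5}} = - \frac{945 \sqrt{\pi}}{16 a^{\frac{11}{2}}}$.

Setting $a = \frac{1}{2}$:
$$I = - 1890 \sqrt{2} \sqrt{\pi}.$$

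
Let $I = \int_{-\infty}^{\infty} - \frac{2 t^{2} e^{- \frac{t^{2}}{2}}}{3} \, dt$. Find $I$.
$- \frac{2 \sqrt{2} \sqrt{\pi}}{3}$

Begin with the known integral
$$J(a) = \int_{-\infty}^{\infty} - \frac{2 e^{- a t^{2}}}{3} \, dt = - \frac{2 \sqrt{\pi}}{3 \sqrt{a}}.$$

Differentiating under the integral sign brings down a factor of $(-t^2)$:
$$\frac{dJ}{da} = \int_{-\infty}^{\infty} \frac{2 t^{2} e^{- a t^{2}}}{3} \, dt = \frac{\sqrt{\pi}}{3 a^{\frac{3}{2}}}.$$

The integral on the left is $-I$, so $I = - \frac{\sqrt{\pi}}{3 a^{\frac{3}{2}}}$.

Setting $a = \frac{1}{2}$:
$$I = - \frac{2 \sqrt{2} \sqrt{\pi}}{3}.$$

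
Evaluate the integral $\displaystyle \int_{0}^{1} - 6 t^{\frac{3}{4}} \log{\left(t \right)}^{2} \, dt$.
$- \frac{768}{343}$

Start from the elementary integral
$$J(a) = \int_{0}^{1} - 6 t^{a} \, dt = - \frac{6}{a + 1}.$$

Differentiating under the integral sign brings down a factor of $\ln t$:
$$\frac{dJ}{da} = \int_{0}^{1} - 6 t^{a} \log{\left(t \right)} \, dt = \frac{6}{\left(a + 1\right)^{2}}.$$

Repeating twice in total — each differentiation brings down another $\ln t$ — gives
$$\frac{d^{2}J}{da^{2}} = \int_{0}^{1} - 6 t^{a} \log{\left(t \right)}^{2} \, dt = - \frac{12}{\left(a + 1\right)^{3}},$$
and the integrand here is exactly the target integrand, so $I = - \frac{12}{\left(a + 1\right)^{3}}$.

Setting $a = \frac{3}{4}$:
$$I = - \frac{768}{343}.$$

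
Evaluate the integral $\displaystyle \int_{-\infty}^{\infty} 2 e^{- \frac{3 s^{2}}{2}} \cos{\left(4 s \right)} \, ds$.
$\frac{2 \sqrt{6} \sqrt{\pi}}{3 e^{\frac{8}{3}}}$

Treat the cosine frequency as a parameter and define $I(b) = \int_{-\infty}^{\infty} 2 e^{- \frac{3 s^{2}}{2}} \cos{\left(b s \right)} \, ds$.

Differentiating under the integral sign,
$$I'(b) = \int_{-\infty}^{\infty} - 2 s e^{- \frac{3 s^{2}}{2}} \sin{\left(b s \right)} \, ds.$$

Integrate $\int_{-\infty}^{\infty} s \sin(b s)\, e^{- \frac{3 s^{2}}{2}}\, ds$ by parts with $u = \sin(b s)$ and $dv = s\, e^{- \frac{3 s^{2}}{2}}\, ds$, giving $v = - \frac{e^{- \frac{3 s^{2}}{2}}}{3}$. The boundary term vanishes and
$$\int_{-\infty}^{\infty} s \sin(b s)\, e^{- \frac{3 s^{2}}{2}}\, ds = \frac{b}{3} \int_{-\infty}^{\infty} \cos(b s)\, e^{- \frac{3 s^{2}}{2}}\, ds,$$
so $I'(b) = - \frac{b}{3}\, I(b)$.

This is a separable first-order ODE; solving with the initial condition $I(0) = \int_{-\infty}^{\infty} 2 e^{- \frac{3 s^{2}}{2}}\,ds = \frac{2 \sqrt{6} \sqrt{\pi}}{3}$ gives
$$I(b) = \frac{2 \sqrt{6} \sqrt{\pi} e^{- \frac{b^{2}}{6}}}{3}.$$

Setting $b = 4$:
$$I = \frac{2 \sqrt{6} \sqrt{\pi}}{3 e^{\frac{8}{3}}}.$$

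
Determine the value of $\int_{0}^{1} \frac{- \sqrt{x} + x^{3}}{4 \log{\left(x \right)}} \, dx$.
$\log{\left(\frac{6^{\frac{3}{4}}}{3} \right)}$

Consider the one-parameter family: let $I(a) = \int_{0}^{1} \frac{x^{3} - x^{a}}{4 \log{\left(x \right)}} \, dx$.

Since $\dfrac{\partial}{\partial a}\,x^{a} = x^{a} \ln x$, the $\ln x$ in the denominator cancels and
$$\frac{dI}{da} = \int_{0}^{1} - \frac{1}{4} x^{a} \, dx = - \frac{1}{4} \left[\frac{x^{a+1}}{a+1}\right]_0^1 = - \frac{1}{4 a + 4}.$$

Integrating with respect to $a$ gives $I(a) = - \frac{\log{\left(a + 1 \right)}}{4} + \frac{\log{\left(2 \right)}}{2} + C$.

At $a = 3$ the integrand is identically $0$, so $I(3) = 0$. The closed form gives $0$, hence $C = 0$.

Setting $a = \frac{1}{2}$:
$$I = \log{\left(\frac{6^{\frac{3}{4}}}{3} \right)}.$$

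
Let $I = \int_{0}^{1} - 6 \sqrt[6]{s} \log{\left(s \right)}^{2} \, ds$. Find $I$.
$- \frac{2592}{343}$

Begin with the known integral
$$J(a) = \int_{0}^{1} - 6 s^{a} \, ds = - \frac{6}{a + 1}.$$

Differentiating under the integral sign brings down a factor of $\ln s$:
$$\frac{dJ}{da} = \int_{0}^{1} - 6 s^{a} \log{\left(s \right)} \, ds = \frac{6}{\left(a + 1\right)^{2}}.$$

Repeating twice in total — each differentiation brings down another $\ln s$ — gives
$$\frac{d^{2}J}{da^{2}} = \int_{0}^{1} - 6 s^{a} \log{\left(s \right)}^{2} \, ds = - \frac{12}{\left(a + 1\right)^{3}},$$
and the integrand here is exactly the target integrand, so $I = - \frac{12}{\left(a + 1\right)^{3}}$.

Setting $a = \frac{1}{6}$:
$$I = - \frac{2592}{343}.$$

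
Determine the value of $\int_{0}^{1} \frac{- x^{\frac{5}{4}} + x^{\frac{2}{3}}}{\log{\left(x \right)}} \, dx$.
$\log{\left(\frac{20}{27} \right)}$

Replace the exponent $\frac{2}{3}$ by a parameter $a$: let $I(a) = \int_{0}^{1} \frac{- x^{\frac{5}{4}} + x^{a}}{\log{\left(x \right)}} \, dx$.

Since $\dfrac{\partial}{\partial a}\,x^{a} = x^{a} \ln x$, the $\ln x$ in the denominator cancels and
$$\frac{dI}{da} = \int_{0}^{1} x^{a} \, dx = \left[\frac{x^{a+1}}{a+1}\right]_0^1 = \frac{1}{a + 1}.$$

Integrating with respect to $a$ gives $I(a) = \log{\left(\frac{4 a}{9} + \frac{4}{9} \right)} + C$.

At $a = \frac{5}{4}$ the integrand is identically $0$, so $I(\frac{5}{4}) = 0$. The closed form gives $0$, hence $C = 0$.

Setting $a = \frac{2}{3}$:
$$I = \log{\left(\frac{20}{27} \right)}.$$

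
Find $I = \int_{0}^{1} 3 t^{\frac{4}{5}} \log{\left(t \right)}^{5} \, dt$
$- \frac{625000}{59049}$

Consider the simpler parametrised integral
$$J(a) = \int_{0}^{1} 3 t^{a} \, dt = \frac{3}{a + 1}.$$

Differentiating under the integral sign brings down a factor of $\ln t$:
$$\frac{dJ}{da} = \int_{0}^{1} 3 t^{a} \log{\left(t \right)} \, dt = - \frac{3}{\left(a + 1\right)^{2}}.$$

Repeating $5$ times in total — each differentiation brings down another $\ln t$ — gives
$$\frac{d^{5}J}{da^{5}} = \int_{0}^{1} 3 t^{a} \log{\left(t \right)}^{5} \, dt = - \frac{360}{\left(a + 1\right)^{6}},$$
and the integrand here is exactly the target integrand, so $I = - \frac{360}{\left(a + 1\right)^{6}}$.

Setting $a = \frac{4}{5}$:
$$I = - \frac{625000}{59049}.$$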